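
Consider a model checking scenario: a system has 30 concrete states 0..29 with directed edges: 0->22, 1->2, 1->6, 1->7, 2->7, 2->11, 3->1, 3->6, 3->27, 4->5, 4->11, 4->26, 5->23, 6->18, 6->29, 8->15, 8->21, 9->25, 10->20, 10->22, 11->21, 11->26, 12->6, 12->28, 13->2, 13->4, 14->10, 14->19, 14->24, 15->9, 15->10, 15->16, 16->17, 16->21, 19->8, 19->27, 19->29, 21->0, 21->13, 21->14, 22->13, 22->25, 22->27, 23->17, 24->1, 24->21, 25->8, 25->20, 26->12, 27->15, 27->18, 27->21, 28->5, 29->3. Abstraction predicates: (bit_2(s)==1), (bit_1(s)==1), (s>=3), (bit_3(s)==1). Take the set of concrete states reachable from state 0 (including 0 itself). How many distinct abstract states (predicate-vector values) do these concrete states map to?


BFS from 0:
Concrete reachable: {0, 1, 2, 3, 4, 5, 6, 7, 8, 9, 10, 11, 12, 13, 14, 15, 16, 17, 18, 19, 20, 21, 22, 23, 24, 25, 26, 27, 28, 29}
Abstract via predicates (bit_2(s)==1), (bit_1(s)==1), (s>=3), (bit_3(s)==1):
  (0,0,0,0) <- {0, 1}
  (0,0,1,0) <- {16, 17}
  (0,0,1,1) <- {8, 9, 24, 25}
  (0,1,0,0) <- {2}
  (0,1,1,0) <- {3, 18, 19}
  (0,1,1,1) <- {10, 11, 26, 27}
  (1,0,1,0) <- {4, 5, 20, 21}
  (1,0,1,1) <- {12, 13, 28, 29}
  (1,1,1,0) <- {6, 7, 22, 23}
  (1,1,1,1) <- {14, 15}
Distinct abstract states = 10

10


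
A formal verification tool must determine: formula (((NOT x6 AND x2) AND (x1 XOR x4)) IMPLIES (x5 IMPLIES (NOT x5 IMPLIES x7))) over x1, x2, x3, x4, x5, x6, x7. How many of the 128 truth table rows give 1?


Formula: (((NOT x6 AND x2) AND (x1 XOR x4)) IMPLIES (x5 IMPLIES (NOT x5 IMPLIES x7))) over 7 vars (128 rows)
Evaluate each row (x1, x2, x3, x4, x5, x6, x7 as bits, MSB first):
  row 0 [0000000]: (((NOT 0 AND 0) AND (0 XOR 0)) IMPLIES (0 IMPLIES (NOT 0 IMPLIES 0))) -> 1
  row 1 [0000001]: (((NOT 0 AND 0) AND (0 XOR 0)) IMPLIES (0 IMPLIES (NOT 0 IMPLIES 1))) -> 1
  row 2 [0000010]: (((NOT 1 AND 0) AND (0 XOR 0)) IMPLIES (0 IMPLIES (NOT 0 IMPLIES 0))) -> 1
  row 3 [0000011]: (((NOT 1 AND 0) AND (0 XOR 0)) IMPLIES (0 IMPLIES (NOT 0 IMPLIES 1))) -> 1
  row 4 [0000100]: (((NOT 0 AND 0) AND (0 XOR 0)) IMPLIES (1 IMPLIES (NOT 1 IMPLIES 0))) -> 1
  (every remaining row is evaluated the same way; all 128 results are listed next)
Full result column, 8 rows per line (x1,x2,x3,x4 fixed per line; x5,x6,x7 runs 000..111 left to right):
  rows 0-7 [x1,x2,x3,x4=0000]: 11111111  (ones: 8)
  rows 8-15 [x1,x2,x3,x4=0001]: 11111111  (ones: 8)
  rows 16-23 [x1,x2,x3,x4=0010]: 11111111  (ones: 8)
  rows 24-31 [x1,x2,x3,x4=0011]: 11111111  (ones: 8)
  rows 32-39 [x1,x2,x3,x4=0100]: 11111111  (ones: 8)
  rows 40-47 [x1,x2,x3,x4=0101]: 11111111  (ones: 8)
  rows 48-55 [x1,x2,x3,x4=0110]: 11111111  (ones: 8)
  rows 56-63 [x1,x2,x3,x4=0111]: 11111111  (ones: 8)
  rows 64-71 [x1,x2,x3,x4=1000]: 11111111  (ones: 8)
  rows 72-79 [x1,x2,x3,x4=1001]: 11111111  (ones: 8)
  rows 80-87 [x1,x2,x3,x4=1010]: 11111111  (ones: 8)
  rows 88-95 [x1,x2,x3,x4=1011]: 11111111  (ones: 8)
  rows 96-103 [x1,x2,x3,x4=1100]: 11111111  (ones: 8)
  rows 104-111 [x1,x2,x3,x4=1101]: 11111111  (ones: 8)
  rows 112-119 [x1,x2,x3,x4=1110]: 11111111  (ones: 8)
  rows 120-127 [x1,x2,x3,x4=1111]: 11111111  (ones: 8)
Count of 1-rows = 8+8+8+8+8+8+8+8+8+8+8+8+8+8+8+8 = 128

128


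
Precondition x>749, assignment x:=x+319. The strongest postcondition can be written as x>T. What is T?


Formula: sp(P, x:=E) = exists old_x. (x = E[old_x/x]) AND P[old_x/x] (old_x is the value of x before the assignment; eliminate old_x by solving x = E[old_x/x] for old_x)
Step 1: Precondition P: x>749, i.e. old_x > 749
Step 2: Assignment gives x = old_x + 319, so old_x = x - 319
Step 3: Substitute into P: x - 319 > 749
Step 4: Simplify: x > 749+319 = 1068

1068


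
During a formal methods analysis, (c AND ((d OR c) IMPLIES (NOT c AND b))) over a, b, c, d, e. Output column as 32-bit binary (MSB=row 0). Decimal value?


Formula: (c AND ((d OR c) IMPLIES (NOT c AND b))) over a, b, c, d, e (32 rows)
Evaluate each row (bits = a,b,c,d,e, MSB first):
  row 0 [00000]: (0 AND ((0 OR 0) IMPLIES (NOT 0 AND 0))) -> 0
  row 1 [00001]: (0 AND ((0 OR 0) IMPLIES (NOT 0 AND 0))) -> 0
  row 2 [00010]: (0 AND ((1 OR 0) IMPLIES (NOT 0 AND 0))) -> 0
  row 3 [00011]: (0 AND ((1 OR 0) IMPLIES (NOT 0 AND 0))) -> 0
  row 4 [00100]: (1 AND ((0 OR 1) IMPLIES (NOT 1 AND 0))) -> 0
  row 5 [00101]: (1 AND ((0 OR 1) IMPLIES (NOT 1 AND 0))) -> 0
  row 6 [00110]: (1 AND ((1 OR 1) IMPLIES (NOT 1 AND 0))) -> 0
  row 7 [00111]: (1 AND ((1 OR 1) IMPLIES (NOT 1 AND 0))) -> 0
  row 8 [01000]: (0 AND ((0 OR 0) IMPLIES (NOT 0 AND 1))) -> 0
  row 9 [01001]: (0 AND ((0 OR 0) IMPLIES (NOT 0 AND 1))) -> 0
  row 10 [01010]: (0 AND ((1 OR 0) IMPLIES (NOT 0 AND 1))) -> 0
  row 11 [01011]: (0 AND ((1 OR 0) IMPLIES (NOT 0 AND 1))) -> 0
  row 12 [01100]: (1 AND ((0 OR 1) IMPLIES (NOT 1 AND 1))) -> 0
  row 13 [01101]: (1 AND ((0 OR 1) IMPLIES (NOT 1 AND 1))) -> 0
  row 14 [01110]: (1 AND ((1 OR 1) IMPLIES (NOT 1 AND 1))) -> 0
  row 15 [01111]: (1 AND ((1 OR 1) IMPLIES (NOT 1 AND 1))) -> 0
  row 16 [10000]: (0 AND ((0 OR 0) IMPLIES (NOT 0 AND 0))) -> 0
  row 17 [10001]: (0 AND ((0 OR 0) IMPLIES (NOT 0 AND 0))) -> 0
  row 18 [10010]: (0 AND ((1 OR 0) IMPLIES (NOT 0 AND 0))) -> 0
  row 19 [10011]: (0 AND ((1 OR 0) IMPLIES (NOT 0 AND 0))) -> 0
  row 20 [10100]: (1 AND ((0 OR 1) IMPLIES (NOT 1 AND 0))) -> 0
  row 21 [10101]: (1 AND ((0 OR 1) IMPLIES (NOT 1 AND 0))) -> 0
  row 22 [10110]: (1 AND ((1 OR 1) IMPLIES (NOT 1 AND 0))) -> 0
  row 23 [10111]: (1 AND ((1 OR 1) IMPLIES (NOT 1 AND 0))) -> 0
  row 24 [11000]: (0 AND ((0 OR 0) IMPLIES (NOT 0 AND 1))) -> 0
  row 25 [11001]: (0 AND ((0 OR 0) IMPLIES (NOT 0 AND 1))) -> 0
  row 26 [11010]: (0 AND ((1 OR 0) IMPLIES (NOT 0 AND 1))) -> 0
  row 27 [11011]: (0 AND ((1 OR 0) IMPLIES (NOT 0 AND 1))) -> 0
  row 28 [11100]: (1 AND ((0 OR 1) IMPLIES (NOT 1 AND 1))) -> 0
  row 29 [11101]: (1 AND ((0 OR 1) IMPLIES (NOT 1 AND 1))) -> 0
  row 30 [11110]: (1 AND ((1 OR 1) IMPLIES (NOT 1 AND 1))) -> 0
  row 31 [11111]: (1 AND ((1 OR 1) IMPLIES (NOT 1 AND 1))) -> 0
Full result column, 4 rows per line (a,b,c fixed per line; d,e runs 00..11 left to right):
  rows 0-3 [a,b,c=000]: 0000  = hex 0
  rows 4-7 [a,b,c=001]: 0000  = hex 0
  rows 8-11 [a,b,c=010]: 0000  = hex 0
  rows 12-15 [a,b,c=011]: 0000  = hex 0
  rows 16-19 [a,b,c=100]: 0000  = hex 0
  rows 20-23 [a,b,c=101]: 0000  = hex 0
  rows 24-27 [a,b,c=110]: 0000  = hex 0
  rows 28-31 [a,b,c=111]: 0000  = hex 0
Output column (row 0 .. row 31) = 00000000000000000000000000000000
Output column grouped in 4s = 0000 0000 0000 0000 0000 0000 0000 0000 = 0x00000000
Convert to decimal digit by digit (value = value*16 + digit):
  0 -> 0
  0*16 + 0 = 0
  0*16 + 0 = 0
  0*16 + 0 = 0
  0*16 + 0 = 0
  0*16 + 0 = 0
  0*16 + 0 = 0
  0*16 + 0 = 0
Decimal = 0

0


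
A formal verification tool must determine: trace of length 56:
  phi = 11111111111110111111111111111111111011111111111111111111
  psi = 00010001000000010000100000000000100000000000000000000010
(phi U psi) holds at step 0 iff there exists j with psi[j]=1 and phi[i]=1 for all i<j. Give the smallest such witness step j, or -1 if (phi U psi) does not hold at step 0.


(phi U psi) at 0: need smallest j with psi[j]=1 and phi[i]=1 for all i in [0,j).
Scan from step 0:
  step 0: phi=1, psi=0 -> continue
  step 1: phi=1, psi=0 -> continue
  step 2: phi=1, psi=0 -> continue
  step 3: psi=1 and phi held for [0,3) -> witness found
Witness step = 3

3


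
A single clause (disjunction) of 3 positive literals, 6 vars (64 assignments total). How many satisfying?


Step 1: Total=2^6=64
Step 2: Unsat when all 3 false: 2^3=8
Step 3: Sat=64-8=56

56


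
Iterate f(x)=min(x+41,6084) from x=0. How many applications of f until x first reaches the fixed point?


Step 1: x=0, cap=6084, increment=41
Step 2: x grows by 41 each step until capped at 6084; fixed point is x=6084
Step 3: iterations = ceil(6084/41) = 149

149


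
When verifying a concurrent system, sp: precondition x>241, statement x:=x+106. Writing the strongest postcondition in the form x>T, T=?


Formula: sp(P, x:=E) = exists old_x. (x = E[old_x/x]) AND P[old_x/x] (old_x is the value of x before the assignment; eliminate old_x by solving x = E[old_x/x] for old_x)
Step 1: Precondition P: x>241, i.e. old_x > 241
Step 2: Assignment gives x = old_x + 106, so old_x = x - 106
Step 3: Substitute into P: x - 106 > 241
Step 4: Simplify: x > 241+106 = 347

347


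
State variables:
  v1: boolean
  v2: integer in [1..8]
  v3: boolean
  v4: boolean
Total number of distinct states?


State space = product of domain sizes of all variables.
Domain sizes:
  v1 (boolean): 2
  v2 (integer in [1..8]): 8
  v3 (boolean): 2
  v4 (boolean): 2
Product = 2 * 8 * 2 * 2 = 64

64


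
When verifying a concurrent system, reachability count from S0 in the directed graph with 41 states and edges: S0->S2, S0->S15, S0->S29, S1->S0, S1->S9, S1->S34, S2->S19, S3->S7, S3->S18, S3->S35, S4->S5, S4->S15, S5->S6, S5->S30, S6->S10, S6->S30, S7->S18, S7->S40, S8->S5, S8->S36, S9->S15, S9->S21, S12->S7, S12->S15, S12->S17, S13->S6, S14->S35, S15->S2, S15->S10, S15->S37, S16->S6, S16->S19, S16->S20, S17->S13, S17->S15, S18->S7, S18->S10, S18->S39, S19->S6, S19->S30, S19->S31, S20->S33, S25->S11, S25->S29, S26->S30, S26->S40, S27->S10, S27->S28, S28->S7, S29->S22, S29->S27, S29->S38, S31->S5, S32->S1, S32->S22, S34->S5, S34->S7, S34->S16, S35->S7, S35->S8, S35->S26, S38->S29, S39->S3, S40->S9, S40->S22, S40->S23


BFS from S0:
  layer 0: {S0}
  layer 1: {S2, S15, S29}
  layer 2: {S10, S19, S22, S27, S37, S38}
  layer 3: {S6, S28, S30, S31}
  layer 4: {S5, S7}
  layer 5: {S18, S40}
  layer 6: {S9, S23, S39}
  layer 7: {S3, S21}
  layer 8: {S35}
  layer 9: {S8, S26}
  layer 10: {S36}
Reachable set: {S0, S2, S3, S5, S6, S7, S8, S9, S10, S15, S18, S19, S21, S22, S23, S26, S27, S28, S29, S30, S31, S35, S36, S37, S38, S39, S40}
Count = 27

27


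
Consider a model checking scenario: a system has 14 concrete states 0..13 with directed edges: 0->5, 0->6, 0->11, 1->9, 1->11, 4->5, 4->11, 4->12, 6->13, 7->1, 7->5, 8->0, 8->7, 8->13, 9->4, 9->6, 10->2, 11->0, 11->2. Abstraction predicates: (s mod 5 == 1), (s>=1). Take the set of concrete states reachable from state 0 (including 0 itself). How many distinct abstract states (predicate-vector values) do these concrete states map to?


BFS from 0:
Concrete reachable: {0, 2, 5, 6, 11, 13}
Abstract via predicates (s mod 5 == 1), (s>=1):
  (0,0) <- {0}
  (0,1) <- {2, 5, 13}
  (1,1) <- {6, 11}
Distinct abstract states = 3

3


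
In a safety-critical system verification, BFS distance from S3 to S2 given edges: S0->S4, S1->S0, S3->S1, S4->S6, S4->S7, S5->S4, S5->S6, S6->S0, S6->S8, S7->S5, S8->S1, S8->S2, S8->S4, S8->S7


BFS layer-by-layer from S3:
  dist 0: {S3}
  dist 1: {S1}
  dist 2: {S0}
  dist 3: {S4}
  dist 4: {S6, S7}
  dist 5: {S5, S8}
  dist 6: {S2}
  -> S2 reached at distance 6
Shortest path length = 6

6


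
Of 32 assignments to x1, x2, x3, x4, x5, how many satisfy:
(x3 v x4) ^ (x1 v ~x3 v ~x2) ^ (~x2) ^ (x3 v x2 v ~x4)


CNF with 4 clauses over 5 vars (32 assignments).
An assignment satisfies CNF iff every clause has >=1 true literal.
Check each row (bits = x1,x2,x3,x4,x5; clause T/F shown):
  row 0 [00000]: clauses=FTTT -> 0
  row 1 [00001]: clauses=FTTT -> 0
  row 2 [00010]: clauses=TTTF -> 0
  row 3 [00011]: clauses=TTTF -> 0
  row 4 [00100]: clauses=TTTT -> 1
  row 5 [00101]: clauses=TTTT -> 1
  row 6 [00110]: clauses=TTTT -> 1
  row 7 [00111]: clauses=TTTT -> 1
  row 8 [01000]: clauses=FTFT -> 0
  row 9 [01001]: clauses=FTFT -> 0
  row 10 [01010]: clauses=TTFT -> 0
  row 11 [01011]: clauses=TTFT -> 0
  row 12 [01100]: clauses=TFFT -> 0
  row 13 [01101]: clauses=TFFT -> 0
  row 14 [01110]: clauses=TFFT -> 0
  row 15 [01111]: clauses=TFFT -> 0
  row 16 [10000]: clauses=FTTT -> 0
  row 17 [10001]: clauses=FTTT -> 0
  row 18 [10010]: clauses=TTTF -> 0
  row 19 [10011]: clauses=TTTF -> 0
  row 20 [10100]: clauses=TTTT -> 1
  row 21 [10101]: clauses=TTTT -> 1
  row 22 [10110]: clauses=TTTT -> 1
  row 23 [10111]: clauses=TTTT -> 1
  row 24 [11000]: clauses=FTFT -> 0
  row 25 [11001]: clauses=FTFT -> 0
  row 26 [11010]: clauses=TTFT -> 0
  row 27 [11011]: clauses=TTFT -> 0
  row 28 [11100]: clauses=TTFT -> 0
  row 29 [11101]: clauses=TTFT -> 0
  row 30 [11110]: clauses=TTFT -> 0
  row 31 [11111]: clauses=TTFT -> 0
Full result column, 8 rows per line (x1,x2 fixed per line; x3,x4,x5 runs 000..111 left to right):
  rows 0-7 [x1,x2=00]: 00001111  (ones: 4)
  rows 8-15 [x1,x2=01]: 00000000  (ones: 0)
  rows 16-23 [x1,x2=10]: 00001111  (ones: 4)
  rows 24-31 [x1,x2=11]: 00000000  (ones: 0)
Satisfying assignments = 4+0+4+0 = 8

8


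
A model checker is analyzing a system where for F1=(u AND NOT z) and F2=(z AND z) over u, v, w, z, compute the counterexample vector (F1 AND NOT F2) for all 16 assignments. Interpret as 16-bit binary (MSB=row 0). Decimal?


F1 = (u AND NOT z)
F2 = (z AND z)
Counterexample to F1=>F2 is where F1=1 and F2=0.
Evaluate each row (bits = u,v,w,z, MSB first):
  row 0 [0000]: F1=0 F2=0 -> F1&~F2 -> 0
  row 1 [0001]: F1=0 F2=1 -> F1&~F2 -> 0
  row 2 [0010]: F1=0 F2=0 -> F1&~F2 -> 0
  row 3 [0011]: F1=0 F2=1 -> F1&~F2 -> 0
  row 4 [0100]: F1=0 F2=0 -> F1&~F2 -> 0
  row 5 [0101]: F1=0 F2=1 -> F1&~F2 -> 0
  row 6 [0110]: F1=0 F2=0 -> F1&~F2 -> 0
  row 7 [0111]: F1=0 F2=1 -> F1&~F2 -> 0
  row 8 [1000]: F1=1 F2=0 -> F1&~F2 -> 1
  row 9 [1001]: F1=0 F2=1 -> F1&~F2 -> 0
  row 10 [1010]: F1=1 F2=0 -> F1&~F2 -> 1
  row 11 [1011]: F1=0 F2=1 -> F1&~F2 -> 0
  row 12 [1100]: F1=1 F2=0 -> F1&~F2 -> 1
  row 13 [1101]: F1=0 F2=1 -> F1&~F2 -> 0
  row 14 [1110]: F1=1 F2=0 -> F1&~F2 -> 1
  row 15 [1111]: F1=0 F2=1 -> F1&~F2 -> 0
Full result column, 4 rows per line (u,v fixed per line; w,z runs 00..11 left to right):
  rows 0-3 [u,v=00]: 0000  = hex 0
  rows 4-7 [u,v=01]: 0000  = hex 0
  rows 8-11 [u,v=10]: 1010  = hex A
  rows 12-15 [u,v=11]: 1010  = hex A
Counterexample vector (row 0 .. row 15) = 0000000010101010
Output column grouped in 4s = 0000 0000 1010 1010 = 0x00AA
Convert to decimal digit by digit (value = value*16 + digit):
  0 -> 0
  0*16 + 0 = 0
  0*16 + 10 (A) = 10
  10*16 + 10 (A) = 170
Decimal = 170

170


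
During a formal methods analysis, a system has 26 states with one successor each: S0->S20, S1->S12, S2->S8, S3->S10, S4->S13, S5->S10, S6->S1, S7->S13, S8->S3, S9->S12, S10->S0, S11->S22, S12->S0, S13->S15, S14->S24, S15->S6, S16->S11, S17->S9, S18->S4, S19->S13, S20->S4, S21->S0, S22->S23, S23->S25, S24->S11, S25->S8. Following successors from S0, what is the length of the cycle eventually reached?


Trace from S0 until a state repeats:
  S0 -> S20 -> S4 -> S13 -> S15 -> S6 -> S1 -> S12 -> S0
S0 first seen at step 0, revisited at step 8.
Cycle length = 8 - 0 = 8

8


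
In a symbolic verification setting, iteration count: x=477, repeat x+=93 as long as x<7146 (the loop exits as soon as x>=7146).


Step 1: x goes from 477 toward 7146 by 93; the body runs while x<7146, so iterations = ceil((bound-start)/step)
Step 2: Distance=6669
Step 3: ceil(6669/93)=72

72


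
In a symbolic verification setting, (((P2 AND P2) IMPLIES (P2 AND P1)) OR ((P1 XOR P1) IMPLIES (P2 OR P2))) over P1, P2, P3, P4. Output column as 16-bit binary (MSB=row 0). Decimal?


Formula: (((P2 AND P2) IMPLIES (P2 AND P1)) OR ((P1 XOR P1) IMPLIES (P2 OR P2))) over P1, P2, P3, P4 (16 rows)
Evaluate each row (bits = P1,P2,P3,P4, MSB first):
  row 0 [0000]: (((0 AND 0) IMPLIES (0 AND 0)) OR ((0 XOR 0) IMPLIES (0 OR 0))) -> 1
  row 1 [0001]: (((0 AND 0) IMPLIES (0 AND 0)) OR ((0 XOR 0) IMPLIES (0 OR 0))) -> 1
  row 2 [0010]: (((0 AND 0) IMPLIES (0 AND 0)) OR ((0 XOR 0) IMPLIES (0 OR 0))) -> 1
  row 3 [0011]: (((0 AND 0) IMPLIES (0 AND 0)) OR ((0 XOR 0) IMPLIES (0 OR 0))) -> 1
  row 4 [0100]: (((1 AND 1) IMPLIES (1 AND 0)) OR ((0 XOR 0) IMPLIES (1 OR 1))) -> 1
  row 5 [0101]: (((1 AND 1) IMPLIES (1 AND 0)) OR ((0 XOR 0) IMPLIES (1 OR 1))) -> 1
  row 6 [0110]: (((1 AND 1) IMPLIES (1 AND 0)) OR ((0 XOR 0) IMPLIES (1 OR 1))) -> 1
  row 7 [0111]: (((1 AND 1) IMPLIES (1 AND 0)) OR ((0 XOR 0) IMPLIES (1 OR 1))) -> 1
  row 8 [1000]: (((0 AND 0) IMPLIES (0 AND 1)) OR ((1 XOR 1) IMPLIES (0 OR 0))) -> 1
  row 9 [1001]: (((0 AND 0) IMPLIES (0 AND 1)) OR ((1 XOR 1) IMPLIES (0 OR 0))) -> 1
  row 10 [1010]: (((0 AND 0) IMPLIES (0 AND 1)) OR ((1 XOR 1) IMPLIES (0 OR 0))) -> 1
  row 11 [1011]: (((0 AND 0) IMPLIES (0 AND 1)) OR ((1 XOR 1) IMPLIES (0 OR 0))) -> 1
  row 12 [1100]: (((1 AND 1) IMPLIES (1 AND 1)) OR ((1 XOR 1) IMPLIES (1 OR 1))) -> 1
  row 13 [1101]: (((1 AND 1) IMPLIES (1 AND 1)) OR ((1 XOR 1) IMPLIES (1 OR 1))) -> 1
  row 14 [1110]: (((1 AND 1) IMPLIES (1 AND 1)) OR ((1 XOR 1) IMPLIES (1 OR 1))) -> 1
  row 15 [1111]: (((1 AND 1) IMPLIES (1 AND 1)) OR ((1 XOR 1) IMPLIES (1 OR 1))) -> 1
Full result column, 4 rows per line (P1,P2 fixed per line; P3,P4 runs 00..11 left to right):
  rows 0-3 [P1,P2=00]: 1111  = hex F
  rows 4-7 [P1,P2=01]: 1111  = hex F
  rows 8-11 [P1,P2=10]: 1111  = hex F
  rows 12-15 [P1,P2=11]: 1111  = hex F
Output column (row 0 .. row 15) = 1111111111111111
Output column grouped in 4s = 1111 1111 1111 1111 = 0xFFFF
Convert to decimal digit by digit (value = value*16 + digit):
  F -> 15
  15*16 + 15 (F) = 255
  255*16 + 15 (F) = 4095
  4095*16 + 15 (F) = 65535
Decimal = 65535

65535


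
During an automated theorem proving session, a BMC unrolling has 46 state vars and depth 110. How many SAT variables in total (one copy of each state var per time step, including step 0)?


BMC unrolls to depth k, creating one copy of each state var for steps 0..k.
Step count = 110 + 1 = 111 (steps 0 through 110)
Vars per step = 46
Total = 46 * 111 = 5106

5106


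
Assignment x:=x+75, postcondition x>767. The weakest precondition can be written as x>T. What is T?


Formula: wp(x:=E, P) = P[E/x] (substitute E for x in postcondition)
Step 1: Postcondition: x>767
Step 2: Substitute x+75 for x: x+75>767
Step 3: Solve for x: x > 767-75 = 692

692


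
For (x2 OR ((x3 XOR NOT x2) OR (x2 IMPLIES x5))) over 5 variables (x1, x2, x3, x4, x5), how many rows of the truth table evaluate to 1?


Formula: (x2 OR ((x3 XOR NOT x2) OR (x2 IMPLIES x5))) over 5 vars (32 rows)
Evaluate each row (x1, x2, x3, x4, x5 as bits, MSB first):
  row 0 [00000]: (0 OR ((0 XOR NOT 0) OR (0 IMPLIES 0))) -> 1
  row 1 [00001]: (0 OR ((0 XOR NOT 0) OR (0 IMPLIES 1))) -> 1
  row 2 [00010]: (0 OR ((0 XOR NOT 0) OR (0 IMPLIES 0))) -> 1
  row 3 [00011]: (0 OR ((0 XOR NOT 0) OR (0 IMPLIES 1))) -> 1
  row 4 [00100]: (0 OR ((1 XOR NOT 0) OR (0 IMPLIES 0))) -> 1
  row 5 [00101]: (0 OR ((1 XOR NOT 0) OR (0 IMPLIES 1))) -> 1
  row 6 [00110]: (0 OR ((1 XOR NOT 0) OR (0 IMPLIES 0))) -> 1
  row 7 [00111]: (0 OR ((1 XOR NOT 0) OR (0 IMPLIES 1))) -> 1
  row 8 [01000]: (1 OR ((0 XOR NOT 1) OR (1 IMPLIES 0))) -> 1
  row 9 [01001]: (1 OR ((0 XOR NOT 1) OR (1 IMPLIES 1))) -> 1
  row 10 [01010]: (1 OR ((0 XOR NOT 1) OR (1 IMPLIES 0))) -> 1
  row 11 [01011]: (1 OR ((0 XOR NOT 1) OR (1 IMPLIES 1))) -> 1
  row 12 [01100]: (1 OR ((1 XOR NOT 1) OR (1 IMPLIES 0))) -> 1
  row 13 [01101]: (1 OR ((1 XOR NOT 1) OR (1 IMPLIES 1))) -> 1
  row 14 [01110]: (1 OR ((1 XOR NOT 1) OR (1 IMPLIES 0))) -> 1
  row 15 [01111]: (1 OR ((1 XOR NOT 1) OR (1 IMPLIES 1))) -> 1
  row 16 [10000]: (0 OR ((0 XOR NOT 0) OR (0 IMPLIES 0))) -> 1
  row 17 [10001]: (0 OR ((0 XOR NOT 0) OR (0 IMPLIES 1))) -> 1
  row 18 [10010]: (0 OR ((0 XOR NOT 0) OR (0 IMPLIES 0))) -> 1
  row 19 [10011]: (0 OR ((0 XOR NOT 0) OR (0 IMPLIES 1))) -> 1
  row 20 [10100]: (0 OR ((1 XOR NOT 0) OR (0 IMPLIES 0))) -> 1
  row 21 [10101]: (0 OR ((1 XOR NOT 0) OR (0 IMPLIES 1))) -> 1
  row 22 [10110]: (0 OR ((1 XOR NOT 0) OR (0 IMPLIES 0))) -> 1
  row 23 [10111]: (0 OR ((1 XOR NOT 0) OR (0 IMPLIES 1))) -> 1
  row 24 [11000]: (1 OR ((0 XOR NOT 1) OR (1 IMPLIES 0))) -> 1
  row 25 [11001]: (1 OR ((0 XOR NOT 1) OR (1 IMPLIES 1))) -> 1
  row 26 [11010]: (1 OR ((0 XOR NOT 1) OR (1 IMPLIES 0))) -> 1
  row 27 [11011]: (1 OR ((0 XOR NOT 1) OR (1 IMPLIES 1))) -> 1
  row 28 [11100]: (1 OR ((1 XOR NOT 1) OR (1 IMPLIES 0))) -> 1
  row 29 [11101]: (1 OR ((1 XOR NOT 1) OR (1 IMPLIES 1))) -> 1
  row 30 [11110]: (1 OR ((1 XOR NOT 1) OR (1 IMPLIES 0))) -> 1
  row 31 [11111]: (1 OR ((1 XOR NOT 1) OR (1 IMPLIES 1))) -> 1
Full result column, 8 rows per line (x1,x2 fixed per line; x3,x4,x5 runs 000..111 left to right):
  rows 0-7 [x1,x2=00]: 11111111  (ones: 8)
  rows 8-15 [x1,x2=01]: 11111111  (ones: 8)
  rows 16-23 [x1,x2=10]: 11111111  (ones: 8)
  rows 24-31 [x1,x2=11]: 11111111  (ones: 8)
Count of 1-rows = 8+8+8+8 = 32

32


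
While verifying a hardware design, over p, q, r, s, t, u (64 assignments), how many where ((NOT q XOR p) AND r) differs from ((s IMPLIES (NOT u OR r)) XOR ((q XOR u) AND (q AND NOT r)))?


F1 = ((NOT q XOR p) AND r)
F2 = ((s IMPLIES (NOT u OR r)) XOR ((q XOR u) AND (q AND NOT r)))
Evaluate both on each of 64 rows (bits = p,q,r,s,t,u):
  row 0 [000000]: F1=0 F2=1 (differ) -> 1
  row 1 [000001]: F1=0 F2=1 (differ) -> 1
  row 2 [000010]: F1=0 F2=1 (differ) -> 1
  row 3 [000011]: F1=0 F2=1 (differ) -> 1
  row 4 [000100]: F1=0 F2=1 (differ) -> 1
  (every remaining row is evaluated the same way; all 64 results are listed next)
Full result column, 8 rows per line (p,q,r fixed per line; s,t,u runs 000..111 left to right):
  rows 0-7 [p,q,r=000]: 11111010  (ones: 6)
  rows 8-15 [p,q,r=001]: 00000000  (ones: 0)
  rows 16-23 [p,q,r=010]: 01010000  (ones: 2)
  rows 24-31 [p,q,r=011]: 11111111  (ones: 8)
  rows 32-39 [p,q,r=100]: 11111010  (ones: 6)
  rows 40-47 [p,q,r=101]: 11111111  (ones: 8)
  rows 48-55 [p,q,r=110]: 01010000  (ones: 2)
  rows 56-63 [p,q,r=111]: 00000000  (ones: 0)
Disagreements = 6+0+2+8+6+8+2+0 = 32

32


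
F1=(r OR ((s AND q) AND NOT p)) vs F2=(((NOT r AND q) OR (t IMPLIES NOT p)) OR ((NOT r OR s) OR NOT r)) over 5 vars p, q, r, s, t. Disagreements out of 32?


F1 = (r OR ((s AND q) AND NOT p))
F2 = (((NOT r AND q) OR (t IMPLIES NOT p)) OR ((NOT r OR s) OR NOT r))
Evaluate both on each of 32 rows (bits = p,q,r,s,t):
  row 0 [00000]: F1=0 F2=1 (differ) -> 1
  row 1 [00001]: F1=0 F2=1 (differ) -> 1
  row 2 [00010]: F1=0 F2=1 (differ) -> 1
  row 3 [00011]: F1=0 F2=1 (differ) -> 1
  row 4 [00100]: F1=1 F2=1 -> 0
  row 5 [00101]: F1=1 F2=1 -> 0
  row 6 [00110]: F1=1 F2=1 -> 0
  row 7 [00111]: F1=1 F2=1 -> 0
  row 8 [01000]: F1=0 F2=1 (differ) -> 1
  row 9 [01001]: F1=0 F2=1 (differ) -> 1
  row 10 [01010]: F1=1 F2=1 -> 0
  row 11 [01011]: F1=1 F2=1 -> 0
  row 12 [01100]: F1=1 F2=1 -> 0
  row 13 [01101]: F1=1 F2=1 -> 0
  row 14 [01110]: F1=1 F2=1 -> 0
  row 15 [01111]: F1=1 F2=1 -> 0
  row 16 [10000]: F1=0 F2=1 (differ) -> 1
  row 17 [10001]: F1=0 F2=1 (differ) -> 1
  row 18 [10010]: F1=0 F2=1 (differ) -> 1
  row 19 [10011]: F1=0 F2=1 (differ) -> 1
  row 20 [10100]: F1=1 F2=1 -> 0
  row 21 [10101]: F1=1 F2=0 (differ) -> 1
  row 22 [10110]: F1=1 F2=1 -> 0
  row 23 [10111]: F1=1 F2=1 -> 0
  row 24 [11000]: F1=0 F2=1 (differ) -> 1
  row 25 [11001]: F1=0 F2=1 (differ) -> 1
  row 26 [11010]: F1=0 F2=1 (differ) -> 1
  row 27 [11011]: F1=0 F2=1 (differ) -> 1
  row 28 [11100]: F1=1 F2=1 -> 0
  row 29 [11101]: F1=1 F2=0 (differ) -> 1
  row 30 [11110]: F1=1 F2=1 -> 0
  row 31 [11111]: F1=1 F2=1 -> 0
Full result column, 8 rows per line (p,q fixed per line; r,s,t runs 000..111 left to right):
  rows 0-7 [p,q=00]: 11110000  (ones: 4)
  rows 8-15 [p,q=01]: 11000000  (ones: 2)
  rows 16-23 [p,q=10]: 11110100  (ones: 5)
  rows 24-31 [p,q=11]: 11110100  (ones: 5)
Disagreements = 4+2+5+5 = 16

16


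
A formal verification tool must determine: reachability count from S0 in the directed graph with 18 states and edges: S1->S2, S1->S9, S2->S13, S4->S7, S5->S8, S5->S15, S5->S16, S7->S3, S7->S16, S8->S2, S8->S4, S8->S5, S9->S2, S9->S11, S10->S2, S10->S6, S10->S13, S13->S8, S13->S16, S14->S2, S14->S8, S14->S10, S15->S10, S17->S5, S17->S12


BFS from S0:
  layer 0: {S0}
Reachable set: {S0}
Count = 1

1


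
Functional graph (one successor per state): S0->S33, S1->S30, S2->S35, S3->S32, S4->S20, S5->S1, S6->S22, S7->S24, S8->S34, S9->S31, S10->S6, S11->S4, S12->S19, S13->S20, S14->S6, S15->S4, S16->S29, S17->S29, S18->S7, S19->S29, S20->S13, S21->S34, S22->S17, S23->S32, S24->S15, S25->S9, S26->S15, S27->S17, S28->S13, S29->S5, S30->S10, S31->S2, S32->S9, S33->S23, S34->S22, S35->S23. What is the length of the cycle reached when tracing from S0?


Trace from S0 until a state repeats:
  S0 -> S33 -> S23 -> S32 -> S9 -> S31 -> S2 -> S35 -> S23
S23 first seen at step 2, revisited at step 8.
Cycle length = 8 - 2 = 6

6


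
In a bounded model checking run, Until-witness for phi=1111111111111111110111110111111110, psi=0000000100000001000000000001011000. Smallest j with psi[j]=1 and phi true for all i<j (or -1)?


(phi U psi) at 0: need smallest j with psi[j]=1 and phi[i]=1 for all i in [0,j).
Scan from step 0:
  step 0: phi=1, psi=0 -> continue
  step 1: phi=1, psi=0 -> continue
  step 2: phi=1, psi=0 -> continue
  step 3: phi=1, psi=0 -> continue
  step 7: psi=1 and phi held for [0,7) -> witness found
Witness step = 7

7


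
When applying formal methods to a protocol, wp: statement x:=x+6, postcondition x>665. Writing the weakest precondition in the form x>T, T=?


Formula: wp(x:=E, P) = P[E/x] (substitute E for x in postcondition)
Step 1: Postcondition: x>665
Step 2: Substitute x+6 for x: x+6>665
Step 3: Solve for x: x > 665-6 = 659

659


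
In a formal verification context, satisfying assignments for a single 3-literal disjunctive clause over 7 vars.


Step 1: Total=2^7=128
Step 2: Unsat when all 3 false: 2^4=16
Step 3: Sat=128-16=112

112


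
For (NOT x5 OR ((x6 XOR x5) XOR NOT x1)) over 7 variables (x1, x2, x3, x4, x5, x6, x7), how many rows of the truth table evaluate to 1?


Formula: (NOT x5 OR ((x6 XOR x5) XOR NOT x1)) over 7 vars (128 rows)
Evaluate each row (x1, x2, x3, x4, x5, x6, x7 as bits, MSB first):
  row 0 [0000000]: (NOT 0 OR ((0 XOR 0) XOR NOT 0)) -> 1
  row 1 [0000001]: (NOT 0 OR ((0 XOR 0) XOR NOT 0)) -> 1
  row 2 [0000010]: (NOT 0 OR ((1 XOR 0) XOR NOT 0)) -> 1
  row 3 [0000011]: (NOT 0 OR ((1 XOR 0) XOR NOT 0)) -> 1
  row 4 [0000100]: (NOT 1 OR ((0 XOR 1) XOR NOT 0)) -> 0
  (every remaining row is evaluated the same way; all 128 results are listed next)
Full result column, 8 rows per line (x1,x2,x3,x4 fixed per line; x5,x6,x7 runs 000..111 left to right):
  rows 0-7 [x1,x2,x3,x4=0000]: 11110011  (ones: 6)
  rows 8-15 [x1,x2,x3,x4=0001]: 11110011  (ones: 6)
  rows 16-23 [x1,x2,x3,x4=0010]: 11110011  (ones: 6)
  rows 24-31 [x1,x2,x3,x4=0011]: 11110011  (ones: 6)
  rows 32-39 [x1,x2,x3,x4=0100]: 11110011  (ones: 6)
  rows 40-47 [x1,x2,x3,x4=0101]: 11110011  (ones: 6)
  rows 48-55 [x1,x2,x3,x4=0110]: 11110011  (ones: 6)
  rows 56-63 [x1,x2,x3,x4=0111]: 11110011  (ones: 6)
  rows 64-71 [x1,x2,x3,x4=1000]: 11111100  (ones: 6)
  rows 72-79 [x1,x2,x3,x4=1001]: 11111100  (ones: 6)
  rows 80-87 [x1,x2,x3,x4=1010]: 11111100  (ones: 6)
  rows 88-95 [x1,x2,x3,x4=1011]: 11111100  (ones: 6)
  rows 96-103 [x1,x2,x3,x4=1100]: 11111100  (ones: 6)
  rows 104-111 [x1,x2,x3,x4=1101]: 11111100  (ones: 6)
  rows 112-119 [x1,x2,x3,x4=1110]: 11111100  (ones: 6)
  rows 120-127 [x1,x2,x3,x4=1111]: 11111100  (ones: 6)
Count of 1-rows = 6+6+6+6+6+6+6+6+6+6+6+6+6+6+6+6 = 96

96


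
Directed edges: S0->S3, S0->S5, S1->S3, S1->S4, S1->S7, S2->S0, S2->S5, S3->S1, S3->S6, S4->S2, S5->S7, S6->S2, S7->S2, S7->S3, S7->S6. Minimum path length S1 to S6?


BFS layer-by-layer from S1:
  dist 0: {S1}
  dist 1: {S3, S4, S7}
  dist 2: {S2, S6}
  -> S6 reached at distance 2
Shortest path length = 2

2


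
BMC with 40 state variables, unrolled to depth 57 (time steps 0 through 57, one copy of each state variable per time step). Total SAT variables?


BMC unrolls to depth k, creating one copy of each state var for steps 0..k.
Step count = 57 + 1 = 58 (steps 0 through 57)
Vars per step = 40
Total = 40 * 58 = 2320

2320


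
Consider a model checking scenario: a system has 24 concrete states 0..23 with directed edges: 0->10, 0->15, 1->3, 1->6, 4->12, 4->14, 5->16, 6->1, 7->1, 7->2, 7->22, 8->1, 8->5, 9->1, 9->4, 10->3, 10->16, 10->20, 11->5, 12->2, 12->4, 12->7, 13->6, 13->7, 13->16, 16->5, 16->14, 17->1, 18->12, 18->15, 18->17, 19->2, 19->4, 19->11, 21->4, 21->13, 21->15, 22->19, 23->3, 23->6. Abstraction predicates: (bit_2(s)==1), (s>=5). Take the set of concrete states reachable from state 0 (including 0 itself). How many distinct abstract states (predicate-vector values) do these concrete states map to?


BFS from 0:
Concrete reachable: {0, 3, 5, 10, 14, 15, 16, 20}
Abstract via predicates (bit_2(s)==1), (s>=5):
  (0,0) <- {0, 3}
  (0,1) <- {10, 16}
  (1,1) <- {5, 14, 15, 20}
Distinct abstract states = 3

3


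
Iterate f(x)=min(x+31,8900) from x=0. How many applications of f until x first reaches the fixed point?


Step 1: x=0, cap=8900, increment=31
Step 2: x grows by 31 each step until capped at 8900; fixed point is x=8900
Step 3: iterations = ceil(8900/31) = 288

288


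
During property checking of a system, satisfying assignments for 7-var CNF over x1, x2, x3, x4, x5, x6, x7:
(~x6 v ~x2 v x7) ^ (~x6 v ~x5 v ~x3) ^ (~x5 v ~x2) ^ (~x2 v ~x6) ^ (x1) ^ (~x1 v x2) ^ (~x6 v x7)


CNF with 7 clauses over 7 vars (128 assignments).
An assignment satisfies CNF iff every clause has >=1 true literal.
Check each row (bits = x1,x2,x3,x4,x5,x6,x7; clause T/F shown):
  row 0 [0000000]: clauses=TTTTFTT -> 0
  row 1 [0000001]: clauses=TTTTFTT -> 0
  row 2 [0000010]: clauses=TTTTFTF -> 0
  row 3 [0000011]: clauses=TTTTFTT -> 0
  row 4 [0000100]: clauses=TTTTFTT -> 0
  (every remaining row is evaluated the same way; all 128 results are listed next)
Full result column, 8 rows per line (x1,x2,x3,x4 fixed per line; x5,x6,x7 runs 000..111 left to right):
  rows 0-7 [x1,x2,x3,x4=0000]: 00000000  (ones: 0)
  rows 8-15 [x1,x2,x3,x4=0001]: 00000000  (ones: 0)
  rows 16-23 [x1,x2,x3,x4=0010]: 00000000  (ones: 0)
  rows 24-31 [x1,x2,x3,x4=0011]: 00000000  (ones: 0)
  rows 32-39 [x1,x2,x3,x4=0100]: 00000000  (ones: 0)
  rows 40-47 [x1,x2,x3,x4=0101]: 00000000  (ones: 0)
  rows 48-55 [x1,x2,x3,x4=0110]: 00000000  (ones: 0)
  rows 56-63 [x1,x2,x3,x4=0111]: 00000000  (ones: 0)
  rows 64-71 [x1,x2,x3,x4=1000]: 00000000  (ones: 0)
  rows 72-79 [x1,x2,x3,x4=1001]: 00000000  (ones: 0)
  rows 80-87 [x1,x2,x3,x4=1010]: 00000000  (ones: 0)
  rows 88-95 [x1,x2,x3,x4=1011]: 00000000  (ones: 0)
  rows 96-103 [x1,x2,x3,x4=1100]: 11000000  (ones: 2)
  rows 104-111 [x1,x2,x3,x4=1101]: 11000000  (ones: 2)
  rows 112-119 [x1,x2,x3,x4=1110]: 11000000  (ones: 2)
  rows 120-127 [x1,x2,x3,x4=1111]: 11000000  (ones: 2)
Satisfying assignments = 0+0+0+0+0+0+0+0+0+0+0+0+2+2+2+2 = 8

8


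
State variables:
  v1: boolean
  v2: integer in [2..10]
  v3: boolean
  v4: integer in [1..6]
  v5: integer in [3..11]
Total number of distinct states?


State space = product of domain sizes of all variables.
Domain sizes:
  v1 (boolean): 2
  v2 (integer in [2..10]): 9
  v3 (boolean): 2
  v4 (integer in [1..6]): 6
  v5 (integer in [3..11]): 9
Product = 2 * 9 * 2 * 6 * 9 = 1944

1944


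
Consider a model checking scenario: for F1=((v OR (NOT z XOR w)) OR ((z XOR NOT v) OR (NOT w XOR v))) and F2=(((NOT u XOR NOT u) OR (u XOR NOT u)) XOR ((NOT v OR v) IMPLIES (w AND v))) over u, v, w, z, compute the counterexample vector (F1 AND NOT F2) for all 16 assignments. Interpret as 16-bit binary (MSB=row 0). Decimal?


F1 = ((v OR (NOT z XOR w)) OR ((z XOR NOT v) OR (NOT w XOR v)))
F2 = (((NOT u XOR NOT u) OR (u XOR NOT u)) XOR ((NOT v OR v) IMPLIES (w AND v)))
Counterexample to F1=>F2 is where F1=1 and F2=0.
Evaluate each row (bits = u,v,w,z, MSB first):
  row 0 [0000]: F1=1 F2=1 -> F1&~F2 -> 0
  row 1 [0001]: F1=1 F2=1 -> F1&~F2 -> 0
  row 2 [0010]: F1=1 F2=1 -> F1&~F2 -> 0
  row 3 [0011]: F1=1 F2=1 -> F1&~F2 -> 0
  row 4 [0100]: F1=1 F2=1 -> F1&~F2 -> 0
  row 5 [0101]: F1=1 F2=1 -> F1&~F2 -> 0
  row 6 [0110]: F1=1 F2=0 -> F1&~F2 -> 1
  row 7 [0111]: F1=1 F2=0 -> F1&~F2 -> 1
  row 8 [1000]: F1=1 F2=1 -> F1&~F2 -> 0
  row 9 [1001]: F1=1 F2=1 -> F1&~F2 -> 0
  row 10 [1010]: F1=1 F2=1 -> F1&~F2 -> 0
  row 11 [1011]: F1=1 F2=1 -> F1&~F2 -> 0
  row 12 [1100]: F1=1 F2=1 -> F1&~F2 -> 0
  row 13 [1101]: F1=1 F2=1 -> F1&~F2 -> 0
  row 14 [1110]: F1=1 F2=0 -> F1&~F2 -> 1
  row 15 [1111]: F1=1 F2=0 -> F1&~F2 -> 1
Full result column, 4 rows per line (u,v fixed per line; w,z runs 00..11 left to right):
  rows 0-3 [u,v=00]: 0000  = hex 0
  rows 4-7 [u,v=01]: 0011  = hex 3
  rows 8-11 [u,v=10]: 0000  = hex 0
  rows 12-15 [u,v=11]: 0011  = hex 3
Counterexample vector (row 0 .. row 15) = 0000001100000011
Output column grouped in 4s = 0000 0011 0000 0011 = 0x0303
Convert to decimal digit by digit (value = value*16 + digit):
  0 -> 0
  0*16 + 3 = 3
  3*16 + 0 = 48
  48*16 + 3 = 771
Decimal = 771

771


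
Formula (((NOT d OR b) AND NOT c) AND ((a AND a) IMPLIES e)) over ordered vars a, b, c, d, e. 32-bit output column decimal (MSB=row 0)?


Formula: (((NOT d OR b) AND NOT c) AND ((a AND a) IMPLIES e)) over a, b, c, d, e (32 rows)
Evaluate each row (bits = a,b,c,d,e, MSB first):
  row 0 [00000]: (((NOT 0 OR 0) AND NOT 0) AND ((0 AND 0) IMPLIES 0)) -> 1
  row 1 [00001]: (((NOT 0 OR 0) AND NOT 0) AND ((0 AND 0) IMPLIES 1)) -> 1
  row 2 [00010]: (((NOT 1 OR 0) AND NOT 0) AND ((0 AND 0) IMPLIES 0)) -> 0
  row 3 [00011]: (((NOT 1 OR 0) AND NOT 0) AND ((0 AND 0) IMPLIES 1)) -> 0
  row 4 [00100]: (((NOT 0 OR 0) AND NOT 1) AND ((0 AND 0) IMPLIES 0)) -> 0
  row 5 [00101]: (((NOT 0 OR 0) AND NOT 1) AND ((0 AND 0) IMPLIES 1)) -> 0
  row 6 [00110]: (((NOT 1 OR 0) AND NOT 1) AND ((0 AND 0) IMPLIES 0)) -> 0
  row 7 [00111]: (((NOT 1 OR 0) AND NOT 1) AND ((0 AND 0) IMPLIES 1)) -> 0
  row 8 [01000]: (((NOT 0 OR 1) AND NOT 0) AND ((0 AND 0) IMPLIES 0)) -> 1
  row 9 [01001]: (((NOT 0 OR 1) AND NOT 0) AND ((0 AND 0) IMPLIES 1)) -> 1
  row 10 [01010]: (((NOT 1 OR 1) AND NOT 0) AND ((0 AND 0) IMPLIES 0)) -> 1
  row 11 [01011]: (((NOT 1 OR 1) AND NOT 0) AND ((0 AND 0) IMPLIES 1)) -> 1
  row 12 [01100]: (((NOT 0 OR 1) AND NOT 1) AND ((0 AND 0) IMPLIES 0)) -> 0
  row 13 [01101]: (((NOT 0 OR 1) AND NOT 1) AND ((0 AND 0) IMPLIES 1)) -> 0
  row 14 [01110]: (((NOT 1 OR 1) AND NOT 1) AND ((0 AND 0) IMPLIES 0)) -> 0
  row 15 [01111]: (((NOT 1 OR 1) AND NOT 1) AND ((0 AND 0) IMPLIES 1)) -> 0
  row 16 [10000]: (((NOT 0 OR 0) AND NOT 0) AND ((1 AND 1) IMPLIES 0)) -> 0
  row 17 [10001]: (((NOT 0 OR 0) AND NOT 0) AND ((1 AND 1) IMPLIES 1)) -> 1
  row 18 [10010]: (((NOT 1 OR 0) AND NOT 0) AND ((1 AND 1) IMPLIES 0)) -> 0
  row 19 [10011]: (((NOT 1 OR 0) AND NOT 0) AND ((1 AND 1) IMPLIES 1)) -> 0
  row 20 [10100]: (((NOT 0 OR 0) AND NOT 1) AND ((1 AND 1) IMPLIES 0)) -> 0
  row 21 [10101]: (((NOT 0 OR 0) AND NOT 1) AND ((1 AND 1) IMPLIES 1)) -> 0
  row 22 [10110]: (((NOT 1 OR 0) AND NOT 1) AND ((1 AND 1) IMPLIES 0)) -> 0
  row 23 [10111]: (((NOT 1 OR 0) AND NOT 1) AND ((1 AND 1) IMPLIES 1)) -> 0
  row 24 [11000]: (((NOT 0 OR 1) AND NOT 0) AND ((1 AND 1) IMPLIES 0)) -> 0
  row 25 [11001]: (((NOT 0 OR 1) AND NOT 0) AND ((1 AND 1) IMPLIES 1)) -> 1
  row 26 [11010]: (((NOT 1 OR 1) AND NOT 0) AND ((1 AND 1) IMPLIES 0)) -> 0
  row 27 [11011]: (((NOT 1 OR 1) AND NOT 0) AND ((1 AND 1) IMPLIES 1)) -> 1
  row 28 [11100]: (((NOT 0 OR 1) AND NOT 1) AND ((1 AND 1) IMPLIES 0)) -> 0
  row 29 [11101]: (((NOT 0 OR 1) AND NOT 1) AND ((1 AND 1) IMPLIES 1)) -> 0
  row 30 [11110]: (((NOT 1 OR 1) AND NOT 1) AND ((1 AND 1) IMPLIES 0)) -> 0
  row 31 [11111]: (((NOT 1 OR 1) AND NOT 1) AND ((1 AND 1) IMPLIES 1)) -> 0
Full result column, 4 rows per line (a,b,c fixed per line; d,e runs 00..11 left to right):
  rows 0-3 [a,b,c=000]: 1100  = hex C
  rows 4-7 [a,b,c=001]: 0000  = hex 0
  rows 8-11 [a,b,c=010]: 1111  = hex F
  rows 12-15 [a,b,c=011]: 0000  = hex 0
  rows 16-19 [a,b,c=100]: 0100  = hex 4
  rows 20-23 [a,b,c=101]: 0000  = hex 0
  rows 24-27 [a,b,c=110]: 0101  = hex 5
  rows 28-31 [a,b,c=111]: 0000  = hex 0
Output column (row 0 .. row 31) = 11000000111100000100000001010000
Output column grouped in 4s = 1100 0000 1111 0000 0100 0000 0101 0000 = 0xC0F04050
Convert to decimal digit by digit (value = value*16 + digit):
  C -> 12
  12*16 + 0 = 192
  192*16 + 15 (F) = 3087
  3087*16 + 0 = 49392
  49392*16 + 4 = 790276
  790276*16 + 0 = 12644416
  12644416*16 + 5 = 202310661
  202310661*16 + 0 = 3236970576
Decimal = 3236970576

3236970576


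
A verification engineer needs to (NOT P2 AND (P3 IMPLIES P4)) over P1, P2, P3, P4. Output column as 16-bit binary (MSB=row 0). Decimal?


Formula: (NOT P2 AND (P3 IMPLIES P4)) over P1, P2, P3, P4 (16 rows)
Evaluate each row (bits = P1,P2,P3,P4, MSB first):
  row 0 [0000]: (NOT 0 AND (0 IMPLIES 0)) -> 1
  row 1 [0001]: (NOT 0 AND (0 IMPLIES 1)) -> 1
  row 2 [0010]: (NOT 0 AND (1 IMPLIES 0)) -> 0
  row 3 [0011]: (NOT 0 AND (1 IMPLIES 1)) -> 1
  row 4 [0100]: (NOT 1 AND (0 IMPLIES 0)) -> 0
  row 5 [0101]: (NOT 1 AND (0 IMPLIES 1)) -> 0
  row 6 [0110]: (NOT 1 AND (1 IMPLIES 0)) -> 0
  row 7 [0111]: (NOT 1 AND (1 IMPLIES 1)) -> 0
  row 8 [1000]: (NOT 0 AND (0 IMPLIES 0)) -> 1
  row 9 [1001]: (NOT 0 AND (0 IMPLIES 1)) -> 1
  row 10 [1010]: (NOT 0 AND (1 IMPLIES 0)) -> 0
  row 11 [1011]: (NOT 0 AND (1 IMPLIES 1)) -> 1
  row 12 [1100]: (NOT 1 AND (0 IMPLIES 0)) -> 0
  row 13 [1101]: (NOT 1 AND (0 IMPLIES 1)) -> 0
  row 14 [1110]: (NOT 1 AND (1 IMPLIES 0)) -> 0
  row 15 [1111]: (NOT 1 AND (1 IMPLIES 1)) -> 0
Full result column, 4 rows per line (P1,P2 fixed per line; P3,P4 runs 00..11 left to right):
  rows 0-3 [P1,P2=00]: 1101  = hex D
  rows 4-7 [P1,P2=01]: 0000  = hex 0
  rows 8-11 [P1,P2=10]: 1101  = hex D
  rows 12-15 [P1,P2=11]: 0000  = hex 0
Output column (row 0 .. row 15) = 1101000011010000
Output column grouped in 4s = 1101 0000 1101 0000 = 0xD0D0
Convert to decimal digit by digit (value = value*16 + digit):
  D -> 13
  13*16 + 0 = 208
  208*16 + 13 (D) = 3341
  3341*16 + 0 = 53456
Decimal = 53456

53456


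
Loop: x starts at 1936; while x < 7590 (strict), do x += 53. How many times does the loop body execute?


Step 1: x goes from 1936 toward 7590 by 53; the body runs while x<7590, so iterations = ceil((bound-start)/step)
Step 2: Distance=5654
Step 3: ceil(5654/53)=107

107


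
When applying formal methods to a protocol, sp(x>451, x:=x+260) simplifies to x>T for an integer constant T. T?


Formula: sp(P, x:=E) = exists old_x. (x = E[old_x/x]) AND P[old_x/x] (old_x is the value of x before the assignment; eliminate old_x by solving x = E[old_x/x] for old_x)
Step 1: Precondition P: x>451, i.e. old_x > 451
Step 2: Assignment gives x = old_x + 260, so old_x = x - 260
Step 3: Substitute into P: x - 260 > 451
Step 4: Simplify: x > 451+260 = 711

711


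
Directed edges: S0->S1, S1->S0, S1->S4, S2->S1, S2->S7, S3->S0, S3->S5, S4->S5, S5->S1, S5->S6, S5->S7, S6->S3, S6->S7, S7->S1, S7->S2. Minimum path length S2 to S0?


BFS layer-by-layer from S2:
  dist 0: {S2}
  dist 1: {S1, S7}
  dist 2: {S0, S4}
  -> S0 reached at distance 2
Shortest path length = 2

2


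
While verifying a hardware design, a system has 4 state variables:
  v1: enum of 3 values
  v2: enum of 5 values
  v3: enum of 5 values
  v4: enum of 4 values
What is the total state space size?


State space = product of domain sizes of all variables.
Domain sizes:
  v1 (enum of 3 values): 3
  v2 (enum of 5 values): 5
  v3 (enum of 5 values): 5
  v4 (enum of 4 values): 4
Product = 3 * 5 * 5 * 4 = 300

300


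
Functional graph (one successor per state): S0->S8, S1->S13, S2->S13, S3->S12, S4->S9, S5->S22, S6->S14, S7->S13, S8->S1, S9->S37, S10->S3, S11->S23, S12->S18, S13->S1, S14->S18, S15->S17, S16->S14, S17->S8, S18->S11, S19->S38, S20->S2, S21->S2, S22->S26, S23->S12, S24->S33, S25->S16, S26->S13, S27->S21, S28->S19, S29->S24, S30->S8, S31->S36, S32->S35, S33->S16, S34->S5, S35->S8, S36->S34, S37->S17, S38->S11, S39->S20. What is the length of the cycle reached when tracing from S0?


Trace from S0 until a state repeats:
  S0 -> S8 -> S1 -> S13 -> S1
S1 first seen at step 2, revisited at step 4.
Cycle length = 4 - 2 = 2

2


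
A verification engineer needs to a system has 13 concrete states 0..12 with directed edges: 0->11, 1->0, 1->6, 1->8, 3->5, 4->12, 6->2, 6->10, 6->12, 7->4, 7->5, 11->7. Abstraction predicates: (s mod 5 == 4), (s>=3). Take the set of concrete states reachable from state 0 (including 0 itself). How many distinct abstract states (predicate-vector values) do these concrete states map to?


BFS from 0:
Concrete reachable: {0, 4, 5, 7, 11, 12}
Abstract via predicates (s mod 5 == 4), (s>=3):
  (0,0) <- {0}
  (0,1) <- {5, 7, 11, 12}
  (1,1) <- {4}
Distinct abstract states = 3

3
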